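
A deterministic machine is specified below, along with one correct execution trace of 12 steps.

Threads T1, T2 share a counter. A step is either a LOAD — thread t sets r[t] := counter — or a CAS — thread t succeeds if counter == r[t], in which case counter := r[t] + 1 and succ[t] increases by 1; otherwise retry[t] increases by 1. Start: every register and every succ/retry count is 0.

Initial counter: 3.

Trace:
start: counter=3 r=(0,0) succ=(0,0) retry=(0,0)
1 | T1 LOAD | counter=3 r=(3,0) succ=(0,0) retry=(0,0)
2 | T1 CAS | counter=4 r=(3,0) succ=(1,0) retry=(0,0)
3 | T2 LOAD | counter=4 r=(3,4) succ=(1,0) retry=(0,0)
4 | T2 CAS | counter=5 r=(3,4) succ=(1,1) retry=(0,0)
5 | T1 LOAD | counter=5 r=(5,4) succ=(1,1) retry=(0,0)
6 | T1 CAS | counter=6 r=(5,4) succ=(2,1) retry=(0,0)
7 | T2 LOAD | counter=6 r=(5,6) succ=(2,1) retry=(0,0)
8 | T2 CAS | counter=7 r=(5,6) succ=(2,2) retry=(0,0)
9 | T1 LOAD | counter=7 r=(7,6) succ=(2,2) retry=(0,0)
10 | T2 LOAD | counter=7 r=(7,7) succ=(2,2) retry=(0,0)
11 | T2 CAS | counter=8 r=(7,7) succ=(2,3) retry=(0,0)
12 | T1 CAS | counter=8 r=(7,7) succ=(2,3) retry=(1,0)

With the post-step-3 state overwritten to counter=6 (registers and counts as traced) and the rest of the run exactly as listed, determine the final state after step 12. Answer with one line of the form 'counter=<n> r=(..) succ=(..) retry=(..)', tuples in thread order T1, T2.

state after step 3 := counter=6 r=(3,4) succ=(1,0) retry=(0,0)
4 | T2 CAS | counter=6 r=(3,4) succ=(1,0) retry=(0,1)
5 | T1 LOAD | counter=6 r=(6,4) succ=(1,0) retry=(0,1)
6 | T1 CAS | counter=7 r=(6,4) succ=(2,0) retry=(0,1)
7 | T2 LOAD | counter=7 r=(6,7) succ=(2,0) retry=(0,1)
8 | T2 CAS | counter=8 r=(6,7) succ=(2,1) retry=(0,1)
9 | T1 LOAD | counter=8 r=(8,7) succ=(2,1) retry=(0,1)
10 | T2 LOAD | counter=8 r=(8,8) succ=(2,1) retry=(0,1)
11 | T2 CAS | counter=9 r=(8,8) succ=(2,2) retry=(0,1)
12 | T1 CAS | counter=9 r=(8,8) succ=(2,2) retry=(1,1)

counter=9 r=(8,8) succ=(2,2) retry=(1,1)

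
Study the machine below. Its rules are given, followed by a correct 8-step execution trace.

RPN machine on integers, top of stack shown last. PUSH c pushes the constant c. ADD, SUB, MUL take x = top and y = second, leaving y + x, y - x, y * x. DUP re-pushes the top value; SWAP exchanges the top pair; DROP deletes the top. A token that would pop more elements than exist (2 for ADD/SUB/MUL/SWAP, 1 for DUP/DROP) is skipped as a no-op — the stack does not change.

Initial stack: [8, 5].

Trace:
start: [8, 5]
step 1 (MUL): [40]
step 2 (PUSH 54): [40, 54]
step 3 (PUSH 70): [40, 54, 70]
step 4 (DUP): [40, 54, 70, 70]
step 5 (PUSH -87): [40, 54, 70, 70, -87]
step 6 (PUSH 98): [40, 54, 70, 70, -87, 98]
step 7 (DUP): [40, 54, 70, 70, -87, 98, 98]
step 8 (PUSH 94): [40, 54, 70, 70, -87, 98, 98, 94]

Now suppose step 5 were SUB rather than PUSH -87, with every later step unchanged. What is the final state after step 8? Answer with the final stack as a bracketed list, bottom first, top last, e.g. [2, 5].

[40, 54, 0, 98, 98, 94]

(re-executing from step 5 with the substitution; state before step 5: [40, 54, 70, 70])
step 5 (SUB): [40, 54, 0]
step 6 (PUSH 98): [40, 54, 0, 98]
step 7 (DUP): [40, 54, 0, 98, 98]
step 8 (PUSH 94): [40, 54, 0, 98, 98, 94]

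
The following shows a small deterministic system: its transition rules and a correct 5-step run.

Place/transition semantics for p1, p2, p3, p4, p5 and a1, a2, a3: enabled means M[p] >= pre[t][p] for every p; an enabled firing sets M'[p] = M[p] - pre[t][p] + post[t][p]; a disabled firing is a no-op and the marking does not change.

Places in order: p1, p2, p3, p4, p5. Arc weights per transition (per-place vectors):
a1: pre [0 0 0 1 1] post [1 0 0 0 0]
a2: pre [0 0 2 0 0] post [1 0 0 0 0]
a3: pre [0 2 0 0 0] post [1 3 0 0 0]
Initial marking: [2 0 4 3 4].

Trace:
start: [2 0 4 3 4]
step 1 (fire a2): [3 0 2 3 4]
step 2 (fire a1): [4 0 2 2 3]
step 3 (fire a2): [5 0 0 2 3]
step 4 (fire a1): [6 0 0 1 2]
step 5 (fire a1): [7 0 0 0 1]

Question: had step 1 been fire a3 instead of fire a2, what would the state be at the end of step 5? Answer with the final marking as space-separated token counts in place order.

6 0 2 0 1

(re-executing from step 1 with the substitution; state before step 1: [2 0 4 3 4])
step 1 (fire a3): [2 0 4 3 4]
step 2 (fire a1): [3 0 4 2 3]
step 3 (fire a2): [4 0 2 2 3]
step 4 (fire a1): [5 0 2 1 2]
step 5 (fire a1): [6 0 2 0 1]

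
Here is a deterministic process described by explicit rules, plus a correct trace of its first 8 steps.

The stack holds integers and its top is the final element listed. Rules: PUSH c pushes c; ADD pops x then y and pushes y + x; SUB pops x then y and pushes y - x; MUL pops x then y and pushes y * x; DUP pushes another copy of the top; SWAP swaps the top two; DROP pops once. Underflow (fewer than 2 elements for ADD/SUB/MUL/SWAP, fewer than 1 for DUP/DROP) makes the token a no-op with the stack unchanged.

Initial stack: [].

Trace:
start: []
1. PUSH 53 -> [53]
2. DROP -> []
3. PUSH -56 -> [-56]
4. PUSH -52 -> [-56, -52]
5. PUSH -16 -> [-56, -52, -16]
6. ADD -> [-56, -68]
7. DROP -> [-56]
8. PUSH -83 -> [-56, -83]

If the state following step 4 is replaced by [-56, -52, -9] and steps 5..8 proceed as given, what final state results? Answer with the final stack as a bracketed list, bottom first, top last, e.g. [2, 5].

[-56, -52, -83]

state after step 4 := [-56, -52, -9]
5. PUSH -16 -> [-56, -52, -9, -16]
6. ADD -> [-56, -52, -25]
7. DROP -> [-56, -52]
8. PUSH -83 -> [-56, -52, -83]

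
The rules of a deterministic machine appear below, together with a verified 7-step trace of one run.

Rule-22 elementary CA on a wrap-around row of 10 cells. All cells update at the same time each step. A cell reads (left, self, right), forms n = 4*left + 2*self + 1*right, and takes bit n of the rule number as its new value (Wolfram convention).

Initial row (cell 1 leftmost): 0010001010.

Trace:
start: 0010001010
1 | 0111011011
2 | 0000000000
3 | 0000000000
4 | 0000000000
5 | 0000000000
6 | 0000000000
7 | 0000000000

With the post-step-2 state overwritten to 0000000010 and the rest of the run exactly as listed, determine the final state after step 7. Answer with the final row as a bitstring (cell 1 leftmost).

state after step 2 := 0000000010
3 | 0000000111
4 | 1000001000
5 | 1100011101
6 | 0010100000
7 | 0110110000

0110110000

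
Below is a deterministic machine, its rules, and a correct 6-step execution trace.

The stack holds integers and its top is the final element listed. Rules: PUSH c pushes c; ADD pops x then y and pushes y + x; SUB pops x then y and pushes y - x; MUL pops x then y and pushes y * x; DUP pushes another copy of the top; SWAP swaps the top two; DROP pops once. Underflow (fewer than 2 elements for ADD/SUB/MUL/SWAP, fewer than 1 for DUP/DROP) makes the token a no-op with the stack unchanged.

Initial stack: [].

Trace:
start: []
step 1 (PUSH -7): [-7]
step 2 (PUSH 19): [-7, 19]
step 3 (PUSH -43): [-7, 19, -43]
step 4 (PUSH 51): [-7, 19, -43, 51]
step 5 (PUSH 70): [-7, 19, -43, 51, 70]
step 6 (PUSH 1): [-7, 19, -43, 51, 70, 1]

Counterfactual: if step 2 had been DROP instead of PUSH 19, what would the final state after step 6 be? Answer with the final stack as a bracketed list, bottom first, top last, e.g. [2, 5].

(re-executing from step 2 with the substitution; state before step 2: [-7])
step 2 (DROP): []
step 3 (PUSH -43): [-43]
step 4 (PUSH 51): [-43, 51]
step 5 (PUSH 70): [-43, 51, 70]
step 6 (PUSH 1): [-43, 51, 70, 1]

[-43, 51, 70, 1]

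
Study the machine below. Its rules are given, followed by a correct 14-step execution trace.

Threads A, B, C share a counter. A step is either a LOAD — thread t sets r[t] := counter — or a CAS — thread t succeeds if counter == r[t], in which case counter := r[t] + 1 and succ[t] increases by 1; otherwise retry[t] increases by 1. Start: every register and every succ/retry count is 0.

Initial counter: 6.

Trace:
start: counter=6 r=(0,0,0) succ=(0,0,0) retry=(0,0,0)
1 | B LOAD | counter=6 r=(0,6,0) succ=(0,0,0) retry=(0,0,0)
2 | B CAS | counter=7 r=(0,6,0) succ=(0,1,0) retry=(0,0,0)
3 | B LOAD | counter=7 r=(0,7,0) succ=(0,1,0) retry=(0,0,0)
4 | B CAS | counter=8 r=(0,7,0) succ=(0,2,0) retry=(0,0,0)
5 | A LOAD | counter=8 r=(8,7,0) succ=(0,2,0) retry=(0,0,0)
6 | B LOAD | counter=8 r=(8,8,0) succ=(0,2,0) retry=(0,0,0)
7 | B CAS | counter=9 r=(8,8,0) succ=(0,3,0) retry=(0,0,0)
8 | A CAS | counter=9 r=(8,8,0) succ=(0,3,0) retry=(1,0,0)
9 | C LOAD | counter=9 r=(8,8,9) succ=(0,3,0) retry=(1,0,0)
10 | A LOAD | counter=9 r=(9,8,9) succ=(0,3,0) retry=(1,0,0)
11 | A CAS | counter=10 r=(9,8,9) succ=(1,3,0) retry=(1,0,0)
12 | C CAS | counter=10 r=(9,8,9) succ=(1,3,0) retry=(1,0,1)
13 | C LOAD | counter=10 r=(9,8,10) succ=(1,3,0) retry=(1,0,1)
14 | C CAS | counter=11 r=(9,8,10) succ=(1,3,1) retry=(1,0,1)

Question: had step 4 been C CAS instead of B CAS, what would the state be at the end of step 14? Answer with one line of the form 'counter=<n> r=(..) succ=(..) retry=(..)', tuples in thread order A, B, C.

(re-executing from step 4 with the substitution; state before step 4: counter=7 r=(0,7,0) succ=(0,1,0) retry=(0,0,0))
4 | C CAS | counter=7 r=(0,7,0) succ=(0,1,0) retry=(0,0,1)
5 | A LOAD | counter=7 r=(7,7,0) succ=(0,1,0) retry=(0,0,1)
6 | B LOAD | counter=7 r=(7,7,0) succ=(0,1,0) retry=(0,0,1)
7 | B CAS | counter=8 r=(7,7,0) succ=(0,2,0) retry=(0,0,1)
8 | A CAS | counter=8 r=(7,7,0) succ=(0,2,0) retry=(1,0,1)
9 | C LOAD | counter=8 r=(7,7,8) succ=(0,2,0) retry=(1,0,1)
10 | A LOAD | counter=8 r=(8,7,8) succ=(0,2,0) retry=(1,0,1)
11 | A CAS | counter=9 r=(8,7,8) succ=(1,2,0) retry=(1,0,1)
12 | C CAS | counter=9 r=(8,7,8) succ=(1,2,0) retry=(1,0,2)
13 | C LOAD | counter=9 r=(8,7,9) succ=(1,2,0) retry=(1,0,2)
14 | C CAS | counter=10 r=(8,7,9) succ=(1,2,1) retry=(1,0,2)

counter=10 r=(8,7,9) succ=(1,2,1) retry=(1,0,2)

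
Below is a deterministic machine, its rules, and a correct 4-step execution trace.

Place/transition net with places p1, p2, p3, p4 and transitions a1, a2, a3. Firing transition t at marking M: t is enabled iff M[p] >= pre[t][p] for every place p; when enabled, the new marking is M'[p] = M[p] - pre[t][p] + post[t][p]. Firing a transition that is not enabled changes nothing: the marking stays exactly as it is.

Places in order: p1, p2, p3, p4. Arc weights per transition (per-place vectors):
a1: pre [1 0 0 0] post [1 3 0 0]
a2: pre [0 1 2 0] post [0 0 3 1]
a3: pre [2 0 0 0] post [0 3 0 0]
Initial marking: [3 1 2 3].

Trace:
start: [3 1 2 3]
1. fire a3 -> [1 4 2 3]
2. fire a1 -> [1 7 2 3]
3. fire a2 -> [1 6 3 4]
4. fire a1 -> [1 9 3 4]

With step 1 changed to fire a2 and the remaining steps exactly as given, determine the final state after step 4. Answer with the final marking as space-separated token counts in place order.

3 5 4 5

(re-executing from step 1 with the substitution; state before step 1: [3 1 2 3])
1. fire a2 -> [3 0 3 4]
2. fire a1 -> [3 3 3 4]
3. fire a2 -> [3 2 4 5]
4. fire a1 -> [3 5 4 5]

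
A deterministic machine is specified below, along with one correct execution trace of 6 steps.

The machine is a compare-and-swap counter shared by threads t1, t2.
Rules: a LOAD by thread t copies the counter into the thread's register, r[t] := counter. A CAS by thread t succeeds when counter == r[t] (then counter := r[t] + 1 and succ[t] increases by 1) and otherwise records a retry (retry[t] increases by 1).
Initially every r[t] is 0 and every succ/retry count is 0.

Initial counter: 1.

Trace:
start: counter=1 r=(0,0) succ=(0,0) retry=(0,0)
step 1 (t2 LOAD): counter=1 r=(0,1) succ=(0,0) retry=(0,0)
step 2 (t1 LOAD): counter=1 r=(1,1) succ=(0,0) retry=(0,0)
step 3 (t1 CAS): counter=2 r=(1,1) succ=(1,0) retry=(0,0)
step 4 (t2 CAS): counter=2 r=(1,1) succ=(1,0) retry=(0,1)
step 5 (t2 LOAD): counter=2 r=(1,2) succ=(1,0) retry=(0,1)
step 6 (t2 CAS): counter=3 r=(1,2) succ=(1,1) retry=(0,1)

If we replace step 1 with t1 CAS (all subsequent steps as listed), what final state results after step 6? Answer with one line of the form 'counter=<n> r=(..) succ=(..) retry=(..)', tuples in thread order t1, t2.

(re-executing from step 1 with the substitution; state before step 1: counter=1 r=(0,0) succ=(0,0) retry=(0,0))
step 1 (t1 CAS): counter=1 r=(0,0) succ=(0,0) retry=(1,0)
step 2 (t1 LOAD): counter=1 r=(1,0) succ=(0,0) retry=(1,0)
step 3 (t1 CAS): counter=2 r=(1,0) succ=(1,0) retry=(1,0)
step 4 (t2 CAS): counter=2 r=(1,0) succ=(1,0) retry=(1,1)
step 5 (t2 LOAD): counter=2 r=(1,2) succ=(1,0) retry=(1,1)
step 6 (t2 CAS): counter=3 r=(1,2) succ=(1,1) retry=(1,1)

counter=3 r=(1,2) succ=(1,1) retry=(1,1)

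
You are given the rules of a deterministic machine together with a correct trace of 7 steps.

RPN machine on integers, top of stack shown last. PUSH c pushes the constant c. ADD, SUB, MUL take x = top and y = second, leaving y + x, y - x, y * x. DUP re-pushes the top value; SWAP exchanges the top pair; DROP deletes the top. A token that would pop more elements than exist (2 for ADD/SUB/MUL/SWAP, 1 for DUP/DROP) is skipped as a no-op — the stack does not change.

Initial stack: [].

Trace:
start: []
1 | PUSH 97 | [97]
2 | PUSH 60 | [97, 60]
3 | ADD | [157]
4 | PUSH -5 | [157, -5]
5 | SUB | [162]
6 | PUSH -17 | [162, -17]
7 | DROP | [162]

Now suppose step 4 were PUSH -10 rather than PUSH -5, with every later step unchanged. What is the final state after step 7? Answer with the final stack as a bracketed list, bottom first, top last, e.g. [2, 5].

(re-executing from step 4 with the substitution; state before step 4: [157])
4 | PUSH -10 | [157, -10]
5 | SUB | [167]
6 | PUSH -17 | [167, -17]
7 | DROP | [167]

[167]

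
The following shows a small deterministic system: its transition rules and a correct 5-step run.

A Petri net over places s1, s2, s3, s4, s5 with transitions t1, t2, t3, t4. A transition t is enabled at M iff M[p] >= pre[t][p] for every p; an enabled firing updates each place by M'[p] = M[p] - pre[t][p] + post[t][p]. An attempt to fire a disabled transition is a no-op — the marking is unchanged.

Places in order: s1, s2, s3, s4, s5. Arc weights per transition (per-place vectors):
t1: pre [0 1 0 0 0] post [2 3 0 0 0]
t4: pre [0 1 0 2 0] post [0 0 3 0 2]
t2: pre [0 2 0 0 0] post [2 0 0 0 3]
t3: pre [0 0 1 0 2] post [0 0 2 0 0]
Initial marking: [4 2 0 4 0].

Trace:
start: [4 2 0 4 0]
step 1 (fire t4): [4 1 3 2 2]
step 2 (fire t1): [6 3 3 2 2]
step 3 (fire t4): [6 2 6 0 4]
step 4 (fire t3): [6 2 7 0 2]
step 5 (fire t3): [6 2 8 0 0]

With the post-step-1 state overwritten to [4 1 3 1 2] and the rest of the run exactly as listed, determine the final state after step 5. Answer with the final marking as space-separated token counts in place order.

state after step 1 := [4 1 3 1 2]
step 2 (fire t1): [6 3 3 1 2]
step 3 (fire t4): [6 3 3 1 2]
step 4 (fire t3): [6 3 4 1 0]
step 5 (fire t3): [6 3 4 1 0]

6 3 4 1 0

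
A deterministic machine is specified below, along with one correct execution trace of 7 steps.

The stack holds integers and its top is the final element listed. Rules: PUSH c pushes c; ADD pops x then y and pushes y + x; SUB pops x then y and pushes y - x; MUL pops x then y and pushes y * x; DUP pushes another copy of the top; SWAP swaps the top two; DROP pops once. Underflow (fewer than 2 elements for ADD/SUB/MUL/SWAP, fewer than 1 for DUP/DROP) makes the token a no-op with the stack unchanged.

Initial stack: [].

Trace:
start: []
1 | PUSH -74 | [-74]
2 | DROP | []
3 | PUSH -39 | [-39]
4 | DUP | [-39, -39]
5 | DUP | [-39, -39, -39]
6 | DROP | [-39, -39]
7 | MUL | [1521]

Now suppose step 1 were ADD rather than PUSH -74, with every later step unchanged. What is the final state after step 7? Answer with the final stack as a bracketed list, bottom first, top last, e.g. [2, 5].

[1521]

(re-executing from step 1 with the substitution; state before step 1: [])
1 | ADD | []
2 | DROP | []
3 | PUSH -39 | [-39]
4 | DUP | [-39, -39]
5 | DUP | [-39, -39, -39]
6 | DROP | [-39, -39]
7 | MUL | [1521]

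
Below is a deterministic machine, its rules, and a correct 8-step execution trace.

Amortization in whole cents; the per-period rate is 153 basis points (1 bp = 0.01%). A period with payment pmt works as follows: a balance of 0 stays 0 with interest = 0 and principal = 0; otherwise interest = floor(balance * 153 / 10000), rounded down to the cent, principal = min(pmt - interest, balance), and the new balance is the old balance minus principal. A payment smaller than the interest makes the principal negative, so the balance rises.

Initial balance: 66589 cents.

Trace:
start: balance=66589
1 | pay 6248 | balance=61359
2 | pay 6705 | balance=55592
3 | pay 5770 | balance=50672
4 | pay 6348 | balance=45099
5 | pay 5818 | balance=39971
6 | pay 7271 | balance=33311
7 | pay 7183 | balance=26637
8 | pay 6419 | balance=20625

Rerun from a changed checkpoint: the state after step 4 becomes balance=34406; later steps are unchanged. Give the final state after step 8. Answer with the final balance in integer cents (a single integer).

state after step 4 := balance=34406
5 | pay 5818 | balance=29114
6 | pay 7271 | balance=22288
7 | pay 7183 | balance=15446
8 | pay 6419 | balance=9263

9263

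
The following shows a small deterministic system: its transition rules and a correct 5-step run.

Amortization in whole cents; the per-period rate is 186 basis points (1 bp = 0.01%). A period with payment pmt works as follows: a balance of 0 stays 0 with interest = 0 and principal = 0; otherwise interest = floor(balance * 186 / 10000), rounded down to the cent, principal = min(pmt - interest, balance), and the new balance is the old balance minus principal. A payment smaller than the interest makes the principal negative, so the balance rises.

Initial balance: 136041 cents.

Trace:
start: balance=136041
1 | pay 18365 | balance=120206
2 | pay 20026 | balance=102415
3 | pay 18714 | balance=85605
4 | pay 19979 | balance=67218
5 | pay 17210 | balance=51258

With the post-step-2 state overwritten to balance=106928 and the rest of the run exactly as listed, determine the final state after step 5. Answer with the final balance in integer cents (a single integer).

56027

state after step 2 := balance=106928
3 | pay 18714 | balance=90202
4 | pay 19979 | balance=71900
5 | pay 17210 | balance=56027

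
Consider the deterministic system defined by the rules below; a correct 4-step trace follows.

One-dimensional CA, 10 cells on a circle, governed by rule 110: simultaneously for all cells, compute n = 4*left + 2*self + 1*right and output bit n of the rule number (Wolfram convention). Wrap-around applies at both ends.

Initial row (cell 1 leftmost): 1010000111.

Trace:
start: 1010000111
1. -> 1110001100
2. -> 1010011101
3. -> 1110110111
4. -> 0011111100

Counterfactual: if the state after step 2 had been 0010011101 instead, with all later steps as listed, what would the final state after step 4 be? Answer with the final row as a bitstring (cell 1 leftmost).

state after step 2 := 0010011101
3. -> 0110110111
4. -> 1111111101

1111111101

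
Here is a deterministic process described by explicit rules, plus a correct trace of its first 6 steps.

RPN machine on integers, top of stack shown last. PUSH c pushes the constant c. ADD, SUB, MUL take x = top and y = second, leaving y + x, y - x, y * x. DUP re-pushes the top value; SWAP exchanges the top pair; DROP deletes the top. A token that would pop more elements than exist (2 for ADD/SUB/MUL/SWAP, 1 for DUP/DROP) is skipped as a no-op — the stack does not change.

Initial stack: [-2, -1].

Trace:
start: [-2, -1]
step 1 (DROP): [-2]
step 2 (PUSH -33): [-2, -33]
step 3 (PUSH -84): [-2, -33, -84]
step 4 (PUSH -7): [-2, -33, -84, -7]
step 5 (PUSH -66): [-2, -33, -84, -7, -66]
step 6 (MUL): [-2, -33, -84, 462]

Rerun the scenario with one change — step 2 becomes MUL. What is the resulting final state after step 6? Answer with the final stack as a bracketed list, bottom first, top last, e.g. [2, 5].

[-2, -84, 462]

(re-executing from step 2 with the substitution; state before step 2: [-2])
step 2 (MUL): [-2]
step 3 (PUSH -84): [-2, -84]
step 4 (PUSH -7): [-2, -84, -7]
step 5 (PUSH -66): [-2, -84, -7, -66]
step 6 (MUL): [-2, -84, 462]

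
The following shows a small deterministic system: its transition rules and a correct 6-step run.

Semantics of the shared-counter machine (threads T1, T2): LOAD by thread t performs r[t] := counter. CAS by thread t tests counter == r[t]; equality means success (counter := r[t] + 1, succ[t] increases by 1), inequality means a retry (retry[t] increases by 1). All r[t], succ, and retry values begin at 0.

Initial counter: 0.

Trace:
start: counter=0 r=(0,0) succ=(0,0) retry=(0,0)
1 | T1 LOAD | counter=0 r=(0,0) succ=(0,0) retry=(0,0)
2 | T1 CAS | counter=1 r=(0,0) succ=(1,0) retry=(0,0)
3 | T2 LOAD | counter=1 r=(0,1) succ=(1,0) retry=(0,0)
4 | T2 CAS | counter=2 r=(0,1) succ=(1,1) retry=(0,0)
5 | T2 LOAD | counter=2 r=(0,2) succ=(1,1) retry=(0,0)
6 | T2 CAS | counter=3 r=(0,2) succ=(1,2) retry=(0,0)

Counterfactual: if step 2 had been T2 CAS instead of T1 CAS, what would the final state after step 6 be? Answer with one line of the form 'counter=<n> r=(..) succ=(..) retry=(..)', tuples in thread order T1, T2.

(re-executing from step 2 with the substitution; state before step 2: counter=0 r=(0,0) succ=(0,0) retry=(0,0))
2 | T2 CAS | counter=1 r=(0,0) succ=(0,1) retry=(0,0)
3 | T2 LOAD | counter=1 r=(0,1) succ=(0,1) retry=(0,0)
4 | T2 CAS | counter=2 r=(0,1) succ=(0,2) retry=(0,0)
5 | T2 LOAD | counter=2 r=(0,2) succ=(0,2) retry=(0,0)
6 | T2 CAS | counter=3 r=(0,2) succ=(0,3) retry=(0,0)

counter=3 r=(0,2) succ=(0,3) retry=(0,0)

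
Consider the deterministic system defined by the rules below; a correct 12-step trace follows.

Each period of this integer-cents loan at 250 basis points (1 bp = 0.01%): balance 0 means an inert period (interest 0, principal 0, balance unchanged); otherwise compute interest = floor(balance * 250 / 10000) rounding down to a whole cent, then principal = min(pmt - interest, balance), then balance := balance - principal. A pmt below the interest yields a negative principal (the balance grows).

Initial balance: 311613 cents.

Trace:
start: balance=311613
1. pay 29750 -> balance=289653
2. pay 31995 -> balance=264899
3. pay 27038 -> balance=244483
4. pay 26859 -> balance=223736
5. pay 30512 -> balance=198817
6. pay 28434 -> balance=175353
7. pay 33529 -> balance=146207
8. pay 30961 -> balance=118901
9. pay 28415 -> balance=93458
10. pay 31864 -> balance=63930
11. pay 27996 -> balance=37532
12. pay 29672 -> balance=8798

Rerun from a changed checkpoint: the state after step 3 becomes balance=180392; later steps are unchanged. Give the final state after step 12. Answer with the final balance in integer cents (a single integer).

state after step 3 := balance=180392
4. pay 26859 -> balance=158042
5. pay 30512 -> balance=131481
6. pay 28434 -> balance=106334
7. pay 33529 -> balance=75463
8. pay 30961 -> balance=46388
9. pay 28415 -> balance=19132
10. pay 31864 -> balance=0
11. pay 27996 -> balance=0
12. pay 29672 -> balance=0

0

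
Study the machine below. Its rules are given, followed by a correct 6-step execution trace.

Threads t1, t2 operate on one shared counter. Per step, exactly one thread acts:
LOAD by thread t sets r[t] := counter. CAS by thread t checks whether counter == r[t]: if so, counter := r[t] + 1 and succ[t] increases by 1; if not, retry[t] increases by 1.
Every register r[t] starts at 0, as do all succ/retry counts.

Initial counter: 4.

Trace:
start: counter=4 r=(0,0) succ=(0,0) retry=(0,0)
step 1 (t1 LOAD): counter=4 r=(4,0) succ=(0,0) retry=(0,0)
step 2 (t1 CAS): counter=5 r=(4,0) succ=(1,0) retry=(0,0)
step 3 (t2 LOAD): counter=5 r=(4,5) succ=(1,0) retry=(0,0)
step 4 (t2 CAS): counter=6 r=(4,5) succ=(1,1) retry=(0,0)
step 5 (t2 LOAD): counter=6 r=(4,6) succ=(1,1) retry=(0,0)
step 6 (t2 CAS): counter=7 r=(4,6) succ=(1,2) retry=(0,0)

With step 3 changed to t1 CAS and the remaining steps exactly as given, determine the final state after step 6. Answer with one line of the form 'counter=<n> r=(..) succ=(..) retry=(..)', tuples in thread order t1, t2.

counter=6 r=(4,5) succ=(1,1) retry=(1,1)

(re-executing from step 3 with the substitution; state before step 3: counter=5 r=(4,0) succ=(1,0) retry=(0,0))
step 3 (t1 CAS): counter=5 r=(4,0) succ=(1,0) retry=(1,0)
step 4 (t2 CAS): counter=5 r=(4,0) succ=(1,0) retry=(1,1)
step 5 (t2 LOAD): counter=5 r=(4,5) succ=(1,0) retry=(1,1)
step 6 (t2 CAS): counter=6 r=(4,5) succ=(1,1) retry=(1,1)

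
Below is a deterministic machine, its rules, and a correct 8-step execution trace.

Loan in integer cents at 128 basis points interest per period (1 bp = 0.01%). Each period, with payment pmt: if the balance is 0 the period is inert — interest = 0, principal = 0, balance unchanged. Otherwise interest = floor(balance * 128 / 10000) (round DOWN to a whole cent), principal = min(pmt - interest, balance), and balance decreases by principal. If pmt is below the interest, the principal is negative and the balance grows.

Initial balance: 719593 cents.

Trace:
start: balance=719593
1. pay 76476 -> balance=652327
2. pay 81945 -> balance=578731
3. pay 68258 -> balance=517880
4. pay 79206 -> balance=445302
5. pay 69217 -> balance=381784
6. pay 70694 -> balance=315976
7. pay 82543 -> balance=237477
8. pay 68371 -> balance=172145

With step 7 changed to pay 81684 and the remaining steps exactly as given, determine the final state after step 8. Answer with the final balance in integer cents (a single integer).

173015

(re-executing from step 7 with the substitution; state before step 7: balance=315976)
7. pay 81684 -> balance=238336
8. pay 68371 -> balance=173015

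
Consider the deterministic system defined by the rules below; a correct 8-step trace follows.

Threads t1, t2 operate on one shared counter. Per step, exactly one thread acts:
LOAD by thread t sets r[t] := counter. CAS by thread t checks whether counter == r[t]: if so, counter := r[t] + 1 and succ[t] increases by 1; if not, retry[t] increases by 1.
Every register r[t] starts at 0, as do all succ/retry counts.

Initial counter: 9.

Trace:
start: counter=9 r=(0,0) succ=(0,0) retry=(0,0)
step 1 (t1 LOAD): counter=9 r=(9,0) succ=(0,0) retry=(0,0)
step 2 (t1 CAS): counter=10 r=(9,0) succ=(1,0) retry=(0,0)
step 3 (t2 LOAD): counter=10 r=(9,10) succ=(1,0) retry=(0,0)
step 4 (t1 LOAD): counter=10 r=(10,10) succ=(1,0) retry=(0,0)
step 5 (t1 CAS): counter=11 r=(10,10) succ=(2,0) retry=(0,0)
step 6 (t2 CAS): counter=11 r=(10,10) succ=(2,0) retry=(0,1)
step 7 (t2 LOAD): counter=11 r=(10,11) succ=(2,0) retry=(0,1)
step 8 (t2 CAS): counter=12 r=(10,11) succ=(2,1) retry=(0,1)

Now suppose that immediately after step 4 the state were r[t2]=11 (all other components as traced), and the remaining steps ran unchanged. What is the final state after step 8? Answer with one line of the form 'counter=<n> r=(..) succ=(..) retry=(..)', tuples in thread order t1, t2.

state after step 4 := counter=10 r=(10,11) succ=(1,0) retry=(0,0)
step 5 (t1 CAS): counter=11 r=(10,11) succ=(2,0) retry=(0,0)
step 6 (t2 CAS): counter=12 r=(10,11) succ=(2,1) retry=(0,0)
step 7 (t2 LOAD): counter=12 r=(10,12) succ=(2,1) retry=(0,0)
step 8 (t2 CAS): counter=13 r=(10,12) succ=(2,2) retry=(0,0)

counter=13 r=(10,12) succ=(2,2) retry=(0,0)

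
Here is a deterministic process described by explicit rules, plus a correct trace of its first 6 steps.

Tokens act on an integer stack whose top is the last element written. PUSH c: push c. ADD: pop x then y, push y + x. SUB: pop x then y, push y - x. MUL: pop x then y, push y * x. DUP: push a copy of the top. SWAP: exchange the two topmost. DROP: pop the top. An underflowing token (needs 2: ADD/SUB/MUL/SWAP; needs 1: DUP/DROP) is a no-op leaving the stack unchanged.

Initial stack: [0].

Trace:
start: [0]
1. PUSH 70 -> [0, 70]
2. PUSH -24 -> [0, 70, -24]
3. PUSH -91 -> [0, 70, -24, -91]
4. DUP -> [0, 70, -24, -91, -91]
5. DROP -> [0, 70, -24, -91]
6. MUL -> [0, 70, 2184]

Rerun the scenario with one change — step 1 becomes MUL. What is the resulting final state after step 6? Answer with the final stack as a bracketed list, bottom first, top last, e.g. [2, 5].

(re-executing from step 1 with the substitution; state before step 1: [0])
1. MUL -> [0]
2. PUSH -24 -> [0, -24]
3. PUSH -91 -> [0, -24, -91]
4. DUP -> [0, -24, -91, -91]
5. DROP -> [0, -24, -91]
6. MUL -> [0, 2184]

[0, 2184]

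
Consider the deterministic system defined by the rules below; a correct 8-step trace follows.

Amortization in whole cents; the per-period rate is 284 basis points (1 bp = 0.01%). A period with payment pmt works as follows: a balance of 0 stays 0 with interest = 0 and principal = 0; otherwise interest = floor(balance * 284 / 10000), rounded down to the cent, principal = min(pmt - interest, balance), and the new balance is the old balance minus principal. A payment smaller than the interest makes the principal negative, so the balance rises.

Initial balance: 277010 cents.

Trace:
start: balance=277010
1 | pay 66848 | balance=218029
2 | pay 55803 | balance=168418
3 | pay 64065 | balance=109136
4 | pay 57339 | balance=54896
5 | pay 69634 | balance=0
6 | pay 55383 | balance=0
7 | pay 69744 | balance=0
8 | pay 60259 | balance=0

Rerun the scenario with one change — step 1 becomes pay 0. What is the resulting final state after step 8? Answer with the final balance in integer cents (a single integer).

(re-executing from step 1 with the substitution; state before step 1: balance=277010)
1 | pay 0 | balance=284877
2 | pay 55803 | balance=237164
3 | pay 64065 | balance=179834
4 | pay 57339 | balance=127602
5 | pay 69634 | balance=61591
6 | pay 55383 | balance=7957
7 | pay 69744 | balance=0
8 | pay 60259 | balance=0

0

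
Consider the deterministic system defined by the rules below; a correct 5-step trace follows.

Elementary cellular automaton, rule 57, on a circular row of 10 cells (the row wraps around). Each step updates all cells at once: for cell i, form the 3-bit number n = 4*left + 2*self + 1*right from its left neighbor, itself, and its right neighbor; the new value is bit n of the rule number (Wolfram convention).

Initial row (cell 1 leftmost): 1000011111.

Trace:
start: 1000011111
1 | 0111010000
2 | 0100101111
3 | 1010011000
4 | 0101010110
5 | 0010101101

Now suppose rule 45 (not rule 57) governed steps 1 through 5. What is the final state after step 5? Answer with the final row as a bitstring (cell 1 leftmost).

1101010001

(re-executing steps 1..5 under rule 45; state before step 1: 1000011111)
1 | 0011010000
2 | 1010110111
3 | 0111101100
4 | 0100011001
5 | 1101010001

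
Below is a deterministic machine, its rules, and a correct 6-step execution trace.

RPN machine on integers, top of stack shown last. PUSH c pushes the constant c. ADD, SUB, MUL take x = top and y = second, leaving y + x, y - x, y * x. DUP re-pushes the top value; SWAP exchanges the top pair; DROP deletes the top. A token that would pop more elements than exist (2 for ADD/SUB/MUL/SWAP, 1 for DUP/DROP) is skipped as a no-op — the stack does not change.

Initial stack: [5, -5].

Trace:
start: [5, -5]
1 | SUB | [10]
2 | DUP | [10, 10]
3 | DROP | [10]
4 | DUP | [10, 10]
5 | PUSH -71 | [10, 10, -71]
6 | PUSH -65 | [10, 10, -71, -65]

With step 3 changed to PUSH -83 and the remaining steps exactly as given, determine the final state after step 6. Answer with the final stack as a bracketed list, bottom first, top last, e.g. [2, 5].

(re-executing from step 3 with the substitution; state before step 3: [10, 10])
3 | PUSH -83 | [10, 10, -83]
4 | DUP | [10, 10, -83, -83]
5 | PUSH -71 | [10, 10, -83, -83, -71]
6 | PUSH -65 | [10, 10, -83, -83, -71, -65]

[10, 10, -83, -83, -71, -65]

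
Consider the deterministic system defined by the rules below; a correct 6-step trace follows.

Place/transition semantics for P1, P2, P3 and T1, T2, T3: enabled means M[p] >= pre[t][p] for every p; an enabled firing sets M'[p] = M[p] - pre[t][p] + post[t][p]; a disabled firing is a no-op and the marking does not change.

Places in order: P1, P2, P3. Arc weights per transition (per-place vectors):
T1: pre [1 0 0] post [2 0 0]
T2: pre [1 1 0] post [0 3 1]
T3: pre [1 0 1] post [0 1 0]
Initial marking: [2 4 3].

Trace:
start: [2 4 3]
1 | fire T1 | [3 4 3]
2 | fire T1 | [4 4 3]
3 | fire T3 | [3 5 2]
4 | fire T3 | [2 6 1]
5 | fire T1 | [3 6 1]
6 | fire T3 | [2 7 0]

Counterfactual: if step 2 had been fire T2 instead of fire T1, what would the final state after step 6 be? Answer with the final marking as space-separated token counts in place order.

0 8 2

(re-executing from step 2 with the substitution; state before step 2: [3 4 3])
2 | fire T2 | [2 6 4]
3 | fire T3 | [1 7 3]
4 | fire T3 | [0 8 2]
5 | fire T1 | [0 8 2]
6 | fire T3 | [0 8 2]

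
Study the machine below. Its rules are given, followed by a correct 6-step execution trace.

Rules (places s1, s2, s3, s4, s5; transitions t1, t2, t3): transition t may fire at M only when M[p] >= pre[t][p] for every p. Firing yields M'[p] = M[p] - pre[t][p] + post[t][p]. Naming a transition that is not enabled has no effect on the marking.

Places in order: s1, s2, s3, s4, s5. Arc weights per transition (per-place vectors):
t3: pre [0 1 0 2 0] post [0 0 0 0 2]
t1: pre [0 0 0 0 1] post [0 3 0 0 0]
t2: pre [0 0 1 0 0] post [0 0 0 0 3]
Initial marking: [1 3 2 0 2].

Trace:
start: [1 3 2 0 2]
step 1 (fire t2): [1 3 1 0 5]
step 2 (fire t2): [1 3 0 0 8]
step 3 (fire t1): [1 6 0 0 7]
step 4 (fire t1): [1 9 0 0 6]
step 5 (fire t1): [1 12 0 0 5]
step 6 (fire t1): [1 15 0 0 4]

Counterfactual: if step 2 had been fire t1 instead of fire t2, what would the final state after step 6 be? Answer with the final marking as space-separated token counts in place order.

(re-executing from step 2 with the substitution; state before step 2: [1 3 1 0 5])
step 2 (fire t1): [1 6 1 0 4]
step 3 (fire t1): [1 9 1 0 3]
step 4 (fire t1): [1 12 1 0 2]
step 5 (fire t1): [1 15 1 0 1]
step 6 (fire t1): [1 18 1 0 0]

1 18 1 0 0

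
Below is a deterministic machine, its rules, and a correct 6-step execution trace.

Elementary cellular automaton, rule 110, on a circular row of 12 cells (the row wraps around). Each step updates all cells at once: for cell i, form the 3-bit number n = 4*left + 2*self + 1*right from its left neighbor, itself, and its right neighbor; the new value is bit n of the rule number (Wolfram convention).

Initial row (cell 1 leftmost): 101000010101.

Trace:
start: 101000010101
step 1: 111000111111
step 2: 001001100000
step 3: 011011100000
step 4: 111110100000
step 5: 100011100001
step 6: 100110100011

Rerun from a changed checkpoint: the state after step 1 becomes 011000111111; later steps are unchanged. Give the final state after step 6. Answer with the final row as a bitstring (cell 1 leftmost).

state after step 1 := 011000111111
step 2: 111001100001
step 3: 001011100011
step 4: 011110100111
step 5: 110011101101
step 6: 010110111111

010110111111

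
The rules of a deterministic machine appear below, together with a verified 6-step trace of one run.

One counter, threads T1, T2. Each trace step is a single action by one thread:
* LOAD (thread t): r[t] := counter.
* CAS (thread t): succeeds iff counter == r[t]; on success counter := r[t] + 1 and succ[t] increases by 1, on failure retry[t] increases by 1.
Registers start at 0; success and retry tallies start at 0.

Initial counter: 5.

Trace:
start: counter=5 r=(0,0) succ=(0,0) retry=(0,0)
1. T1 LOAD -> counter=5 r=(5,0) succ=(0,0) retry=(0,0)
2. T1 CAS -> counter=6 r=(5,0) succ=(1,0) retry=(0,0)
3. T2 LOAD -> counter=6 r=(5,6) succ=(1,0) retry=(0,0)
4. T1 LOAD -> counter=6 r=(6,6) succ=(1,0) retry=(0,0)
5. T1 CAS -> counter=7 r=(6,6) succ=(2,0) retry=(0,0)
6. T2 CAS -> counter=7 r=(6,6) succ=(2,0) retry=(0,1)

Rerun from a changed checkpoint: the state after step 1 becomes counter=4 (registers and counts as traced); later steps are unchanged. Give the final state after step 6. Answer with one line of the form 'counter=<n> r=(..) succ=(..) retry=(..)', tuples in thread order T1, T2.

counter=5 r=(4,4) succ=(1,0) retry=(1,1)

state after step 1 := counter=4 r=(5,0) succ=(0,0) retry=(0,0)
2. T1 CAS -> counter=4 r=(5,0) succ=(0,0) retry=(1,0)
3. T2 LOAD -> counter=4 r=(5,4) succ=(0,0) retry=(1,0)
4. T1 LOAD -> counter=4 r=(4,4) succ=(0,0) retry=(1,0)
5. T1 CAS -> counter=5 r=(4,4) succ=(1,0) retry=(1,0)
6. T2 CAS -> counter=5 r=(4,4) succ=(1,0) retry=(1,1)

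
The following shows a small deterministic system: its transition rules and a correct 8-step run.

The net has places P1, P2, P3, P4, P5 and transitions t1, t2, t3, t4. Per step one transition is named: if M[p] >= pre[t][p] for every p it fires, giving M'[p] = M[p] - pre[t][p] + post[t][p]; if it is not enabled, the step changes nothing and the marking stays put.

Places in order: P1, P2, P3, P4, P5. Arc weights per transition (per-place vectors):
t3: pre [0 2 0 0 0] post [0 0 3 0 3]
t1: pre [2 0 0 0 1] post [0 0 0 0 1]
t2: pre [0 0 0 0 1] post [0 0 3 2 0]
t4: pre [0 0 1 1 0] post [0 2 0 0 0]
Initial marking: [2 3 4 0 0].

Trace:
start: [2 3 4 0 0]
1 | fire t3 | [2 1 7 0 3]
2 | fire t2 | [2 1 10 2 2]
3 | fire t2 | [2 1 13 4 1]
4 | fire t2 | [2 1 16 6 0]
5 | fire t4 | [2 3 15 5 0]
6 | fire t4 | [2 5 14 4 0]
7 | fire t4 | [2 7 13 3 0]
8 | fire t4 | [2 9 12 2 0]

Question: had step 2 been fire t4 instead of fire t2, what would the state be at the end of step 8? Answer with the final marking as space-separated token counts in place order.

2 9 9 0 1

(re-executing from step 2 with the substitution; state before step 2: [2 1 7 0 3])
2 | fire t4 | [2 1 7 0 3]
3 | fire t2 | [2 1 10 2 2]
4 | fire t2 | [2 1 13 4 1]
5 | fire t4 | [2 3 12 3 1]
6 | fire t4 | [2 5 11 2 1]
7 | fire t4 | [2 7 10 1 1]
8 | fire t4 | [2 9 9 0 1]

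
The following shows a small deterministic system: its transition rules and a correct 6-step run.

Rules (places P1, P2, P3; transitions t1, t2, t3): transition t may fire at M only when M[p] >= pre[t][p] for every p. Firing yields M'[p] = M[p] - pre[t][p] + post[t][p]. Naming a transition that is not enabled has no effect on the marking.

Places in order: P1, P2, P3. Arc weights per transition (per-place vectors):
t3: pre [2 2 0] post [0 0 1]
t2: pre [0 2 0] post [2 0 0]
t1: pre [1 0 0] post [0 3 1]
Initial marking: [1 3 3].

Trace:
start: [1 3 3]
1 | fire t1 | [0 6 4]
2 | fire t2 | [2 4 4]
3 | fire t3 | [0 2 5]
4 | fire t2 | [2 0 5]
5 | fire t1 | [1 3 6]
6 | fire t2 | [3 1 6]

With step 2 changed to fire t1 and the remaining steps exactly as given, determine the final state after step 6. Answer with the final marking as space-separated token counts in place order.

3 5 5

(re-executing from step 2 with the substitution; state before step 2: [0 6 4])
2 | fire t1 | [0 6 4]
3 | fire t3 | [0 6 4]
4 | fire t2 | [2 4 4]
5 | fire t1 | [1 7 5]
6 | fire t2 | [3 5 5]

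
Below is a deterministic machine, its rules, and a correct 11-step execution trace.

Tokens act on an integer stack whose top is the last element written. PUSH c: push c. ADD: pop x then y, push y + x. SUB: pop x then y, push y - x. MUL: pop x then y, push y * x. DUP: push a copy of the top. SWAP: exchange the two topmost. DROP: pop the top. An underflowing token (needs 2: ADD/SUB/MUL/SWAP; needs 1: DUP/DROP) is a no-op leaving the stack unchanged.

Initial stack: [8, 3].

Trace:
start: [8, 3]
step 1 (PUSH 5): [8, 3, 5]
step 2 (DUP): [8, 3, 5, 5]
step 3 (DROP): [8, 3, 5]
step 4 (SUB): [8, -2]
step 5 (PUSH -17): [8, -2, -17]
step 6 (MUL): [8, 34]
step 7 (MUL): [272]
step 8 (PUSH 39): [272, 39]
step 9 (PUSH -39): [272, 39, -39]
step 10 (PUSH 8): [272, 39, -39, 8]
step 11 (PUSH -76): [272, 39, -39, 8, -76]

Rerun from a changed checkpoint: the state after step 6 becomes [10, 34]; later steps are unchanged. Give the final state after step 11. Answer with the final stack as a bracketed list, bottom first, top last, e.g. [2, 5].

[340, 39, -39, 8, -76]

state after step 6 := [10, 34]
step 7 (MUL): [340]
step 8 (PUSH 39): [340, 39]
step 9 (PUSH -39): [340, 39, -39]
step 10 (PUSH 8): [340, 39, -39, 8]
step 11 (PUSH -76): [340, 39, -39, 8, -76]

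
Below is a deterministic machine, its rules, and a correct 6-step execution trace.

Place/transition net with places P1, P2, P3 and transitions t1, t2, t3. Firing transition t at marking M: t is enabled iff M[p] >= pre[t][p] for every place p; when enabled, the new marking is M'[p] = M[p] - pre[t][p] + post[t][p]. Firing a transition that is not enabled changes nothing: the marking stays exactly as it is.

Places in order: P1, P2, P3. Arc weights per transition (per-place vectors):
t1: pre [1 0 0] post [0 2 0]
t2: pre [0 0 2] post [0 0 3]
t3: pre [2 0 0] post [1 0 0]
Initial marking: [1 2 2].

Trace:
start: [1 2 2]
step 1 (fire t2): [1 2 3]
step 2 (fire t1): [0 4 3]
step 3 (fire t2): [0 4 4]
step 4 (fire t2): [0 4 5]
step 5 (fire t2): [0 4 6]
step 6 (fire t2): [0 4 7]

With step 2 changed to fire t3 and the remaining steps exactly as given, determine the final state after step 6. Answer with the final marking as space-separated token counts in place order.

1 2 7

(re-executing from step 2 with the substitution; state before step 2: [1 2 3])
step 2 (fire t3): [1 2 3]
step 3 (fire t2): [1 2 4]
step 4 (fire t2): [1 2 5]
step 5 (fire t2): [1 2 6]
step 6 (fire t2): [1 2 7]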